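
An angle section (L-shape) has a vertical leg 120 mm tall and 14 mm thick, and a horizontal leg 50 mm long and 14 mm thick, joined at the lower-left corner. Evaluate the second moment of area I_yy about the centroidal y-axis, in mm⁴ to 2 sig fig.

I_yy ≈ 3.2 × 10⁵ mm⁴

Break the section into simple shapes (no overlaps), measuring from the bottom-left corner of the bounding box.
Vertical leg: 14 × 120, A = 1 680 mm², x = 7 mm, Ī = 27 440 mm⁴.
Horizontal leg (remainder): 36 × 14, A = 504 mm², x = 32 mm, Ī = 54 432 mm⁴.
Centroid: x̄ = ΣA·x / ΣA = 12.77 mm.
Transfer each piece to the centroidal y-axis using Ī + A·d² with d = x − 12.77:
  vertical leg: d = -5.769 mm → contributes +83 357 mm⁴
  horizontal leg (remainder): d = 19.23 mm → contributes +240 823 mm⁴
Total I = 324 180 mm⁴.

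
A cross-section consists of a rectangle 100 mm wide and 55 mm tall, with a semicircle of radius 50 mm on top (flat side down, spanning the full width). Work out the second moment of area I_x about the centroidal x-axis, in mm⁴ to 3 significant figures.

I_x ≈ 7.51 × 10⁶ mm⁴

Split into non-overlapping primitives; take the origin at the lower-left of the bounding box.
Rectangular body: 100 × 55, A = 5 500 mm², y = 27.5 mm, Ī = 1 386 458 mm⁴.
Semicircular cap: semicircle r = 50, A = 3 927 mm², y = 76.221 mm, Ī = 685 981 mm⁴.
Centroid: ȳ = ΣA·y / ΣA = 47.796 mm.
Transfer each piece to the centroidal x-axis using Ī + A·d² with d = y − 47.796:
  rectangular body: d = -20.296 mm → contributes +3 651 951 mm⁴
  semicircular cap: d = 28.425 mm → contributes +3 858 947 mm⁴
Total I = 7 510 898 mm⁴.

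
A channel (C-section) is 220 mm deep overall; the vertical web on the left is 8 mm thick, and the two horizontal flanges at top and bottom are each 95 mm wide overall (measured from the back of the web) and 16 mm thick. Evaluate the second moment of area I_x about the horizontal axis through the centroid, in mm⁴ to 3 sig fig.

Treat the section as a set of non-overlapping primitives; coordinates are from the bounding-box lower-left.
Web: 8 × 220, A = 1 760 mm², y = 110 mm, Ī = 7 098 667 mm⁴.
Top flange (beyond web): 87 × 16, A = 1 392 mm², y = 212 mm, Ī = 29 696 mm⁴.
Bottom flange (beyond web): 87 × 16, A = 1 392 mm², y = 8 mm, Ī = 29 696 mm⁴.
By symmetry the centroid is at mid-height, ȳ = 110 mm.
Transfer each piece to the horizontal axis through the centroid using Ī + A·d² with d = y − 110:
  web: d = 0 mm → contributes +7 098 667 mm⁴
  top flange (beyond web): d = 102 mm → contributes +14 512 064 mm⁴
  bottom flange (beyond web): d = -102 mm → contributes +14 512 064 mm⁴
Total I = 36 122 795 mm⁴.

I_x ≈ 3.61 × 10⁷ mm⁴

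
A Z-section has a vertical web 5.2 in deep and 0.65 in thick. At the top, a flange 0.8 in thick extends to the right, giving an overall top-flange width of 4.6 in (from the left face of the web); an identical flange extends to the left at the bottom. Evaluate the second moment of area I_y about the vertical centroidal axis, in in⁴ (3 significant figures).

Break the section into simple shapes (no overlaps), measuring from the bottom-left corner of the bounding box.
Web: 0.65 × 5.2, A = 3.38 in², x = 4.275 in, Ī = 0.119 in⁴.
Top flange (beyond web): 3.95 × 0.8, A = 3.16 in², x = 6.575 in, Ī = 4.1087 in⁴.
Bottom flange (beyond web): 3.95 × 0.8, A = 3.16 in², x = 1.975 in, Ī = 4.1087 in⁴.
Centroid: x̄ = ΣA·x / ΣA = 4.275 in.
Transfer each piece to the vertical centroidal axis using Ī + A·d² with d = x − 4.275:
  web: d = 0 in → contributes +0.119 in⁴
  top flange (beyond web): d = 2.3 in → contributes +20.825 in⁴
  bottom flange (beyond web): d = -2.3 in → contributes +20.825 in⁴
Total I = 41.769 in⁴.

I_y ≈ 41.8 in⁴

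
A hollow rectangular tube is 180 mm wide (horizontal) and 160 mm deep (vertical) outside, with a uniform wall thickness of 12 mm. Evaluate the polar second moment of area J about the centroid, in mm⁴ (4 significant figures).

Break the section into simple shapes (no overlaps), measuring from the bottom-left corner of the bounding box.
Outer rectangle: 180 × 160, A = 28 800 mm², y = 80 mm, Ī = 61 440 000 mm⁴.
Inner void (subtracted): 156 × 136, A = 21 216 mm², y = 80 mm, Ī = 32 700 928 mm⁴.
By symmetry the centroid is at mid-height, ȳ = 80 mm.
All pieces are centred on the centroidal x-axis, so I = ΣĪ (holes subtracted) = 28 739 072 mm⁴.
Repeating about the centroidal y-axis gives I_y = 34 733 952 mm⁴.
Polar second moment: J = I_x + I_y = 63 473 024 mm⁴.

J ≈ 6.347 × 10⁷ mm⁴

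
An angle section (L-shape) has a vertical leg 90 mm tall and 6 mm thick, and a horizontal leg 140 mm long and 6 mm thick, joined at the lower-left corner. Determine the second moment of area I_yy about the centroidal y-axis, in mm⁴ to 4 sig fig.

I_yy ≈ 2.788 × 10⁶ mm⁴

Treat the section as a set of non-overlapping primitives; coordinates are from the bounding-box lower-left.
Vertical leg: 6 × 90, A = 540 mm², x = 3 mm, Ī = 1 620 mm⁴.
Horizontal leg (remainder): 134 × 6, A = 804 mm², x = 73 mm, Ī = 1 203 052 mm⁴.
Centroid: x̄ = ΣA·x / ΣA = 44.875 mm.
Transfer each piece to the centroidal y-axis using Ī + A·d² with d = x − 44.875:
  vertical leg: d = -41.875 mm → contributes +948 518 mm⁴
  horizontal leg (remainder): d = 28.125 mm → contributes +1 839 029 mm⁴
Total I = 2 787 547 mm⁴.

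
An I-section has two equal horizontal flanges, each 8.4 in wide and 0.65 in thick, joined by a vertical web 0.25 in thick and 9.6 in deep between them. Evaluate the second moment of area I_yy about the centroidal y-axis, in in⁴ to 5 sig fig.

I_yy ≈ 64.222 in⁴

Break the section into simple shapes (no overlaps), measuring from the bottom-left corner of the bounding box.
Bottom flange: 8.4 × 0.65, A = 5.46 in², x = 4.2 in, Ī = 32.1048 in⁴.
Web: 0.25 × 9.6, A = 2.4 in², x = 4.2 in, Ī = 0.0125 in⁴.
Top flange: 8.4 × 0.65, A = 5.46 in², x = 4.2 in, Ī = 32.1048 in⁴.
By symmetry the centroid is at mid-width, x̄ = 4.2 in.
All pieces are centred on the centroidal y-axis, so I = ΣĪ = 64.2221 in⁴.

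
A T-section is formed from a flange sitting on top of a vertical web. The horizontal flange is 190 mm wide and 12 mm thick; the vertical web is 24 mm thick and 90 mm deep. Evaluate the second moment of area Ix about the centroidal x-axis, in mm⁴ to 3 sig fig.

Ix ≈ 4.37 × 10⁶ mm⁴

Treat the section as a set of non-overlapping primitives; coordinates are from the bounding-box lower-left.
Flange: 190 × 12, A = 2 280 mm², y = 96 mm, Ī = 27 360 mm⁴.
Web: 24 × 90, A = 2 160 mm², y = 45 mm, Ī = 1 458 000 mm⁴.
Centroid: ȳ = ΣA·y / ΣA = 71.189 mm.
Transfer each piece to the centroidal x-axis using Ī + A·d² with d = y − 71.189:
  flange: d = 24.811 mm → contributes +1 430 874 mm⁴
  web: d = -26.189 mm → contributes +2 939 487 mm⁴
Total I = 4 370 361 mm⁴.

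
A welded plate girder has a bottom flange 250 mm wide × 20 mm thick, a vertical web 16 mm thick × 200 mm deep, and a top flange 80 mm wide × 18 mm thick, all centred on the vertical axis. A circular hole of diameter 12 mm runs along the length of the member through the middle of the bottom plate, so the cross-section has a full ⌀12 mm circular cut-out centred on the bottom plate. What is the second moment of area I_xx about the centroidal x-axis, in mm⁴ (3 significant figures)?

I_xx ≈ 7.19 × 10⁷ mm⁴

Break the section into simple shapes (no overlaps), measuring from the bottom-left corner of the bounding box.
Bottom plate: 250 × 20, A = 5 000 mm², y = 10 mm, Ī = 166 667 mm⁴.
Web plate: 16 × 200, A = 3 200 mm², y = 120 mm, Ī = 10 666 667 mm⁴.
Top plate: 80 × 18, A = 1 440 mm², y = 229 mm, Ī = 38 880 mm⁴.
Hole (subtracted): ⌀12, A = 113.1 mm², y = 10 mm, Ī = 1017.9 mm⁴.
Centroid: ȳ = ΣA·y / ΣA = 80.05 mm.
Transfer each piece to the centroidal x-axis using Ī + A·d² with d = y − 80.05:
  bottom plate: d = -70.05 mm → contributes +24 701 714 mm⁴
  web plate: d = 39.95 mm → contributes +15 773 862 mm⁴
  top plate: d = 148.95 mm → contributes +31 986 847 mm⁴
  hole: d = -70.05 mm → contributes −555 988 mm⁴
Total I = 71 906 435 mm⁴.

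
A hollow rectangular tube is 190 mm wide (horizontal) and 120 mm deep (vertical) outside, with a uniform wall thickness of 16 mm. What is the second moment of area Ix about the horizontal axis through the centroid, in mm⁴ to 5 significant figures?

Ix ≈ 1.8387 × 10⁷ mm⁴

Decompose the section into non-overlapping parts with the origin at the bottom-left of its bounding rectangle.
Outer rectangle: 190 × 120, A = 22 800 mm², y = 60 mm, Ī = 27 360 000 mm⁴.
Inner void (subtracted): 158 × 88, A = 13 904 mm², y = 60 mm, Ī = 8 972 715 mm⁴.
By symmetry the centroid is at mid-height, ȳ = 60 mm.
All pieces are centred on the horizontal axis through the centroid, so I = ΣĪ (holes subtracted) = 18 387 285 mm⁴.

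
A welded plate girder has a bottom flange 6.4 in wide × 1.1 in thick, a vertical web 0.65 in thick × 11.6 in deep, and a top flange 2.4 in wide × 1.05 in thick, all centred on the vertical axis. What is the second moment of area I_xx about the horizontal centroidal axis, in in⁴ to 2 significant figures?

Decompose the section into non-overlapping parts with the origin at the bottom-left of its bounding rectangle.
Bottom plate: 6.4 × 1.1, A = 7.04 in², y = 0.55 in, Ī = 0.7099 in⁴.
Web plate: 0.65 × 11.6, A = 7.54 in², y = 6.9 in, Ī = 84.55 in⁴.
Top plate: 2.4 × 1.05, A = 2.52 in², y = 13.23 in, Ī = 0.2315 in⁴.
Centroid: ȳ = ΣA·y / ΣA = 5.218 in.
Transfer each piece to the horizontal centroidal axis using Ī + A·d² with d = y − 5.218:
  bottom plate: d = -4.668 in → contributes +154.1 in⁴
  web plate: d = 1.682 in → contributes +105.9 in⁴
  top plate: d = 8.007 in → contributes +161.8 in⁴
Total I = 421.8 in⁴.

I_xx ≈ 420 in⁴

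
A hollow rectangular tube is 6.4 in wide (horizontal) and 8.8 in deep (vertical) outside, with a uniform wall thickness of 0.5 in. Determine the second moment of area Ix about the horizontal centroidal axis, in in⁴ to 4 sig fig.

Decompose the section into non-overlapping parts with the origin at the bottom-left of its bounding rectangle.
Outer rectangle: 6.4 × 8.8, A = 56.32 in², y = 4.4 in, Ī = 363.452 in⁴.
Inner void (subtracted): 5.4 × 7.8, A = 42.12 in², y = 4.4 in, Ī = 213.548 in⁴.
By symmetry the centroid is at mid-height, ȳ = 4.4 in.
All pieces are centred on the horizontal centroidal axis, so I = ΣĪ (holes subtracted) = 149.903 in⁴.

Ix ≈ 149.9 in⁴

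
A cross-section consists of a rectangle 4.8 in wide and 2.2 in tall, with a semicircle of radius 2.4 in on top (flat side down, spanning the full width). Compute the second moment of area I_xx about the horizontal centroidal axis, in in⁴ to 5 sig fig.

I_xx ≈ 29.772 in⁴

Decompose the section into non-overlapping parts with the origin at the bottom-left of its bounding rectangle.
Rectangular body: 4.8 × 2.2, A = 10.56 in², y = 1.1 in, Ī = 4.2592 in⁴.
Semicircular cap: semicircle r = 2.4, A = 9.047787 in², y = 3.218592 in, Ī = 3.641473 in⁴.
Centroid: ȳ = ΣA·y / ΣA = 2.0776 in.
Transfer each piece to the horizontal centroidal axis using Ī + A·d² with d = y − 2.0776:
  rectangular body: d = -0.9775996 in → contributes +14.3514 in⁴
  semicircular cap: d = 1.140992 in → contributes +15.42045 in⁴
Total I = 29.77185 in⁴.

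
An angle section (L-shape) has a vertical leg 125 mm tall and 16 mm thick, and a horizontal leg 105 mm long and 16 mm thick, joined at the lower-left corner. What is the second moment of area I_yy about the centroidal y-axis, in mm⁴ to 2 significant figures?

Treat the section as a set of non-overlapping primitives; coordinates are from the bounding-box lower-left.
Vertical leg: 16 × 125, A = 2 000 mm², x = 8 mm, Ī = 42 667 mm⁴.
Horizontal leg (remainder): 89 × 16, A = 1 424 mm², x = 60.5 mm, Ī = 939 959 mm⁴.
Centroid: x̄ = ΣA·x / ΣA = 29.83 mm.
Transfer each piece to the centroidal y-axis using Ī + A·d² with d = x − 29.83:
  vertical leg: d = -21.83 mm → contributes +996 124 mm⁴
  horizontal leg (remainder): d = 30.67 mm → contributes +2 279 084 mm⁴
Total I = 3 275 207 mm⁴.

I_yy ≈ 3.3 × 10⁶ mm⁴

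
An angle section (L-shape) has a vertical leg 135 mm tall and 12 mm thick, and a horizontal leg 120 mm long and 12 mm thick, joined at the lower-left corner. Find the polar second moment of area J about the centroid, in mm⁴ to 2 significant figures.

J ≈ 9.1 × 10⁶ mm⁴

Treat the section as a set of non-overlapping primitives; coordinates are from the bounding-box lower-left.
Vertical leg: 12 × 135, A = 1 620 mm², y = 67.5 mm, Ī = 2 460 375 mm⁴.
Horizontal leg (remainder): 108 × 12, A = 1 296 mm², y = 6 mm, Ī = 15 552 mm⁴.
Centroid: ȳ = ΣA·y / ΣA = 40.17 mm.
Transfer each piece to the centroidal x-axis using Ī + A·d² with d = y − 40.17:
  vertical leg: d = 27.33 mm → contributes +3 670 695 mm⁴
  horizontal leg (remainder): d = -34.17 mm → contributes +1 528 452 mm⁴
Total I = 5 199 147 mm⁴.
For the y-axis: x̄ = 32.67 mm.
Repeating about the centroidal y-axis gives I_y = 3 871 152 mm⁴.
Polar second moment: J = I_x + I_y = 9 070 299 mm⁴.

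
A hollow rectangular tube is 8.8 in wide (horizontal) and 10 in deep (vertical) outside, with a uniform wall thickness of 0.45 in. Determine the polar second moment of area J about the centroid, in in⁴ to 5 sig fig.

J ≈ 431.24 in⁴

Break the section into simple shapes (no overlaps), measuring from the bottom-left corner of the bounding box.
Outer rectangle: 8.8 × 10, A = 88 in², y = 5 in, Ī = 733.3333 in⁴.
Inner void (subtracted): 7.9 × 9.1, A = 71.89 in², y = 5 in, Ī = 496.1009 in⁴.
By symmetry the centroid is at mid-height, ȳ = 5 in.
All pieces are centred on the centroidal x-axis, so I = ΣĪ (holes subtracted) = 237.2324 in⁴.
Repeating about the centroidal y-axis gives I_y = 194.0054 in⁴.
Polar second moment: J = I_x + I_y = 431.2379 in⁴.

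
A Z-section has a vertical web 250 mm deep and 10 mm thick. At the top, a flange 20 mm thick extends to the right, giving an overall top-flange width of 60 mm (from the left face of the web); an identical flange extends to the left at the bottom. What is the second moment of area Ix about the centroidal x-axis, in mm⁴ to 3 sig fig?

Ix ≈ 3.95 × 10⁷ mm⁴

Treat the section as a set of non-overlapping primitives; coordinates are from the bounding-box lower-left.
Web: 10 × 250, A = 2 500 mm², y = 125 mm, Ī = 13 020 833 mm⁴.
Top flange (beyond web): 50 × 20, A = 1 000 mm², y = 240 mm, Ī = 33 333 mm⁴.
Bottom flange (beyond web): 50 × 20, A = 1 000 mm², y = 10 mm, Ī = 33 333 mm⁴.
Centroid: ȳ = ΣA·y / ΣA = 125 mm.
Transfer each piece to the centroidal x-axis using Ī + A·d² with d = y − 125:
  web: d = 0 mm → contributes +13 020 833 mm⁴
  top flange (beyond web): d = 115 mm → contributes +13 258 333 mm⁴
  bottom flange (beyond web): d = -115 mm → contributes +13 258 333 mm⁴
Total I = 39 537 500 mm⁴.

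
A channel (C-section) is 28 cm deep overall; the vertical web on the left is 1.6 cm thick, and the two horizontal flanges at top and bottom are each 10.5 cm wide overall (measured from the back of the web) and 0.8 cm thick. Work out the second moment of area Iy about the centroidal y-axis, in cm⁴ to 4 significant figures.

Iy ≈ 401.4 cm⁴

Treat the section as a set of non-overlapping primitives; coordinates are from the bounding-box lower-left.
Web: 1.6 × 28, A = 44.8 cm², x = 0.8 cm, Ī = 9.55733 cm⁴.
Top flange (beyond web): 8.9 × 0.8, A = 7.12 cm², x = 6.05 cm, Ī = 46.9979 cm⁴.
Bottom flange (beyond web): 8.9 × 0.8, A = 7.12 cm², x = 6.05 cm, Ī = 46.9979 cm⁴.
Centroid: x̄ = ΣA·x / ΣA = 2.06626 cm.
Transfer each piece to the centroidal y-axis using Ī + A·d² with d = x − 2.06626:
  web: d = -1.26626 cm → contributes +81.3903 cm⁴
  top flange (beyond web): d = 3.98374 cm → contributes +159.994 cm⁴
  bottom flange (beyond web): d = 3.98374 cm → contributes +159.994 cm⁴
Total I = 401.378 cm⁴.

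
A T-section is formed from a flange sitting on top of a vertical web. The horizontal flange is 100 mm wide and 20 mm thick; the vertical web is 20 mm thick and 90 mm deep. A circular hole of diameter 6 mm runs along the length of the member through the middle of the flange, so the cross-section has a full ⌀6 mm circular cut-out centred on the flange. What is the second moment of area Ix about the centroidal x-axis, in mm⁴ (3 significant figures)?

Ix ≈ 4.13 × 10⁶ mm⁴

Break the section into simple shapes (no overlaps), measuring from the bottom-left corner of the bounding box.
Flange: 100 × 20, A = 2 000 mm², y = 100 mm, Ī = 66 667 mm⁴.
Web: 20 × 90, A = 1 800 mm², y = 45 mm, Ī = 1 215 000 mm⁴.
Hole (subtracted): ⌀6, A = 28.274 mm², y = 100 mm, Ī = 63.617 mm⁴.
Centroid: ȳ = ΣA·y / ΣA = 73.752 mm.
Transfer each piece to the centroidal x-axis using Ī + A·d² with d = y − 73.752:
  flange: d = 26.248 mm → contributes +1 444 575 mm⁴
  web: d = -28.752 mm → contributes +2 703 027 mm⁴
  hole: d = 26.248 mm → contributes −19 543 mm⁴
Total I = 4 128 058 mm⁴.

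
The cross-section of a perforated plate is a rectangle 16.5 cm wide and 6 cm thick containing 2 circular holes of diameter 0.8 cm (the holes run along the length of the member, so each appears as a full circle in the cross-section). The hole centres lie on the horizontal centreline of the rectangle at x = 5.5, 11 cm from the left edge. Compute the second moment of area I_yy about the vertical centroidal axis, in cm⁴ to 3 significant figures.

I_yy ≈ 2240 cm⁴

Treat the section as a set of non-overlapping primitives; coordinates are from the bounding-box lower-left.
Plate: 16.5 × 6, A = 99 cm², x = 8.25 cm, Ī = 2246.1 cm⁴.
Hole 1 (subtracted): ⌀0.8, A = 0.50265 cm², x = 5.5 cm, Ī = 0.020106 cm⁴.
Hole 2 (subtracted): ⌀0.8, A = 0.50265 cm², x = 11 cm, Ī = 0.020106 cm⁴.
By symmetry the centroid is at mid-width, x̄ = 8.25 cm.
Transfer each piece to the vertical centroidal axis using Ī + A·d² with d = x − 8.25:
  plate: d = 0 cm → contributes +2246.1 cm⁴
  hole 1: d = -2.75 cm → contributes −3.8214 cm⁴
  hole 2: d = 2.75 cm → contributes −3.8214 cm⁴
Total I = 2238.4 cm⁴.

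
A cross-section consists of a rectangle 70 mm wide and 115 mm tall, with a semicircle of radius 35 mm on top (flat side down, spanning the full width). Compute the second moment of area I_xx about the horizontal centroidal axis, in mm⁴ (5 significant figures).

Treat the section as a set of non-overlapping primitives; coordinates are from the bounding-box lower-left.
Rectangular body: 70 × 115, A = 8 050 mm², y = 57.5 mm, Ī = 8 871 771 mm⁴.
Semicircular cap: semicircle r = 35, A = 1924.226 mm², y = 129.8545 mm, Ī = 164 704 mm⁴.
Centroid: ȳ = ΣA·y / ΣA = 71.45861 mm.
Transfer each piece to the horizontal centroidal axis using Ī + A·d² with d = y − 71.45861:
  rectangular body: d = -13.95861 mm → contributes +10 440 255 mm⁴
  semicircular cap: d = 58.39585 mm → contributes +6 726 459 mm⁴
Total I = 17 166 714 mm⁴.

I_xx ≈ 1.7167 × 10⁷ mm⁴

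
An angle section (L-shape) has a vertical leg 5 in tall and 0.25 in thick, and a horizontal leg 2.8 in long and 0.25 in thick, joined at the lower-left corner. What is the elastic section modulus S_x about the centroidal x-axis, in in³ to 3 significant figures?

S_x ≈ 1.51 in³

Treat the section as a set of non-overlapping primitives; coordinates are from the bounding-box lower-left.
Vertical leg: 0.25 × 5, A = 1.25 in², y = 2.5 in, Ī = 2.6042 in⁴.
Horizontal leg (remainder): 2.55 × 0.25, A = 0.6375 in², y = 0.125 in, Ī = 0.0033203 in⁴.
Centroid: ȳ = ΣA·y / ΣA = 1.6978 in.
Transfer each piece to the centroidal x-axis using Ī + A·d² with d = y − 1.6978:
  vertical leg: d = 0.80215 in → contributes +3.4085 in⁴
  horizontal leg (remainder): d = -1.5728 in → contributes +1.5804 in⁴
Total I = 4.9889 in⁴.
Extreme fibre distance c = 3.3022 in; S = I/c = 1.5108 in³.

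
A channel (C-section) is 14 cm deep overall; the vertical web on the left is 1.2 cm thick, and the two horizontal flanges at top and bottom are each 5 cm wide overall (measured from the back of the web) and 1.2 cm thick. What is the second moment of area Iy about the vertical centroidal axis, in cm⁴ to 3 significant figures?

Iy ≈ 49.9 cm⁴

Decompose the section into non-overlapping parts with the origin at the bottom-left of its bounding rectangle.
Web: 1.2 × 14, A = 16.8 cm², x = 0.6 cm, Ī = 2.016 cm⁴.
Top flange (beyond web): 3.8 × 1.2, A = 4.56 cm², x = 3.1 cm, Ī = 5.4872 cm⁴.
Bottom flange (beyond web): 3.8 × 1.2, A = 4.56 cm², x = 3.1 cm, Ī = 5.4872 cm⁴.
Centroid: x̄ = ΣA·x / ΣA = 1.4796 cm.
Transfer each piece to the vertical centroidal axis using Ī + A·d² with d = x − 1.4796:
  web: d = -0.87963 cm → contributes +15.015 cm⁴
  top flange (beyond web): d = 1.6204 cm → contributes +17.46 cm⁴
  bottom flange (beyond web): d = 1.6204 cm → contributes +17.46 cm⁴
Total I = 49.935 cm⁴.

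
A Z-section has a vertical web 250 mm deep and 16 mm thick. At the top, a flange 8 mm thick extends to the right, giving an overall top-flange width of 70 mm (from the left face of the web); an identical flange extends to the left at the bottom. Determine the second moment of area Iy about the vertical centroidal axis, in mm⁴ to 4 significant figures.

Iy ≈ 1.354 × 10⁶ mm⁴

Decompose the section into non-overlapping parts with the origin at the bottom-left of its bounding rectangle.
Web: 16 × 250, A = 4 000 mm², x = 62 mm, Ī = 85333.3 mm⁴.
Top flange (beyond web): 54 × 8, A = 432 mm², x = 97 mm, Ī = 104 976 mm⁴.
Bottom flange (beyond web): 54 × 8, A = 432 mm², x = 27 mm, Ī = 104 976 mm⁴.
Centroid: x̄ = ΣA·x / ΣA = 62 mm.
Transfer each piece to the vertical centroidal axis using Ī + A·d² with d = x − 62:
  web: d = 0 mm → contributes +85333.3 mm⁴
  top flange (beyond web): d = 35 mm → contributes +634 176 mm⁴
  bottom flange (beyond web): d = -35 mm → contributes +634 176 mm⁴
Total I = 1 353 685 mm⁴.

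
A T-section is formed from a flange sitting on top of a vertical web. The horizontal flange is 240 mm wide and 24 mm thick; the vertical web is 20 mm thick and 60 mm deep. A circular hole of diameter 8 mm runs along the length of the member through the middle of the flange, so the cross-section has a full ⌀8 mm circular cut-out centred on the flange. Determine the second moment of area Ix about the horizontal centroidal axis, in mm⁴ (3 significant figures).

Ix ≈ 2.39 × 10⁶ mm⁴

Decompose the section into non-overlapping parts with the origin at the bottom-left of its bounding rectangle.
Flange: 240 × 24, A = 5 760 mm², y = 72 mm, Ī = 276 480 mm⁴.
Web: 20 × 60, A = 1 200 mm², y = 30 mm, Ī = 360 000 mm⁴.
Hole (subtracted): ⌀8, A = 50.265 mm², y = 72 mm, Ī = 201.06 mm⁴.
Centroid: ȳ = ΣA·y / ΣA = 64.706 mm.
Transfer each piece to the horizontal centroidal axis using Ī + A·d² with d = y − 64.706:
  flange: d = 7.2941 mm → contributes +582 931 mm⁴
  web: d = -34.706 mm → contributes +1 805 403 mm⁴
  hole: d = 7.2941 mm → contributes −2875.4 mm⁴
Total I = 2 385 458 mm⁴.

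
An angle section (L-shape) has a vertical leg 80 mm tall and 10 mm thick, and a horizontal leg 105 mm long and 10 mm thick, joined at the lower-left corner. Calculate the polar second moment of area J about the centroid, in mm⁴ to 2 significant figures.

J ≈ 2.9 × 10⁶ mm⁴

Treat the section as a set of non-overlapping primitives; coordinates are from the bounding-box lower-left.
Vertical leg: 10 × 80, A = 800 mm², y = 40 mm, Ī = 426 667 mm⁴.
Horizontal leg (remainder): 95 × 10, A = 950 mm², y = 5 mm, Ī = 7 917 mm⁴.
Centroid: ȳ = ΣA·y / ΣA = 21 mm.
Transfer each piece to the centroidal x-axis using Ī + A·d² with d = y − 21:
  vertical leg: d = 19 mm → contributes +715 467 mm⁴
  horizontal leg (remainder): d = -16 mm → contributes +251 117 mm⁴
Total I = 966 583 mm⁴.
For the y-axis: x̄ = 33.5 mm.
Repeating about the centroidal y-axis gives I_y = 1 918 146 mm⁴.
Polar second moment: J = I_x + I_y = 2 884 729 mm⁴.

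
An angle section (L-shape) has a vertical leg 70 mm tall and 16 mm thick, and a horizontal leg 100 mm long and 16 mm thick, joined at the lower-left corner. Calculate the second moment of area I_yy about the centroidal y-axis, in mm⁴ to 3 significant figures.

Break the section into simple shapes (no overlaps), measuring from the bottom-left corner of the bounding box.
Vertical leg: 16 × 70, A = 1 120 mm², x = 8 mm, Ī = 23 893 mm⁴.
Horizontal leg (remainder): 84 × 16, A = 1 344 mm², x = 58 mm, Ī = 790 272 mm⁴.
Centroid: x̄ = ΣA·x / ΣA = 35.273 mm.
Transfer each piece to the centroidal y-axis using Ī + A·d² with d = x − 35.273:
  vertical leg: d = -27.273 mm → contributes +856 951 mm⁴
  horizontal leg (remainder): d = 22.727 mm → contributes +1 484 487 mm⁴
Total I = 2 341 438 mm⁴.

I_yy ≈ 2.34 × 10⁶ mm⁴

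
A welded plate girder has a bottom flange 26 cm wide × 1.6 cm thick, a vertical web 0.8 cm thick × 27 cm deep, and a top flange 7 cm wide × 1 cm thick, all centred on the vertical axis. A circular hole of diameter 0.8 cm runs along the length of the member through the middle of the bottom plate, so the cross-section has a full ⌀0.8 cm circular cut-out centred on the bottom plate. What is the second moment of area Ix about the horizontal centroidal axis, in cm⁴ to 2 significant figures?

Split into non-overlapping primitives; take the origin at the lower-left of the bounding box.
Bottom plate: 26 × 1.6, A = 41.6 cm², y = 0.8 cm, Ī = 8.875 cm⁴.
Web plate: 0.8 × 27, A = 21.6 cm², y = 15.1 cm, Ī = 1 312 cm⁴.
Top plate: 7 × 1, A = 7 cm², y = 29.1 cm, Ī = 0.5833 cm⁴.
Hole (subtracted): ⌀0.8, A = 0.5027 cm², y = 0.8 cm, Ī = 0.02011 cm⁴.
Centroid: ȳ = ΣA·y / ΣA = 8.074 cm.
Transfer each piece to the horizontal centroidal axis using Ī + A·d² with d = y − 8.074:
  bottom plate: d = -7.274 cm → contributes +2 210 cm⁴
  web plate: d = 7.026 cm → contributes +2 378 cm⁴
  top plate: d = 21.03 cm → contributes +3 095 cm⁴
  hole: d = -7.274 cm → contributes −26.62 cm⁴
Total I = 7 657 cm⁴.

Ix ≈ 7700 cm⁴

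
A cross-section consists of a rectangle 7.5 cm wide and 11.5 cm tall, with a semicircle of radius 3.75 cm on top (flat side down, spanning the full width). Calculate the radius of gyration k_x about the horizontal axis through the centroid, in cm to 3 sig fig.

k_x ≈ 4.21 cm

Treat the section as a set of non-overlapping primitives; coordinates are from the bounding-box lower-left.
Rectangular body: 7.5 × 11.5, A = 86.25 cm², y = 5.75 cm, Ī = 950.55 cm⁴.
Semicircular cap: semicircle r = 3.75, A = 22.089 cm², y = 13.092 cm, Ī = 21.705 cm⁴.
Centroid: ȳ = ΣA·y / ΣA = 7.2469 cm.
Transfer each piece to the horizontal axis through the centroid using Ī + A·d² with d = y − 7.2469:
  rectangular body: d = -1.4969 cm → contributes +1143.8 cm⁴
  semicircular cap: d = 5.8447 cm → contributes +776.28 cm⁴
Total I = 1920.1 cm⁴.
Radius of gyration: k = √(I/A) = √(1920.1 / 108.34) = 4.2099 cm.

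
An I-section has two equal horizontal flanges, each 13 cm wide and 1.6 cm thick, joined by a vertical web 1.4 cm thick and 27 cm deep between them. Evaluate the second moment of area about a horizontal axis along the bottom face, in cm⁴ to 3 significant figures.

Break the section into simple shapes (no overlaps), measuring from the bottom-left corner of the bounding box.
Bottom flange: 13 × 1.6, A = 20.8 cm², y = 0.8 cm, Ī = 4.4373 cm⁴.
Web: 1.4 × 27, A = 37.8 cm², y = 15.1 cm, Ī = 2296.4 cm⁴.
Top flange: 13 × 1.6, A = 20.8 cm², y = 29.4 cm, Ī = 4.4373 cm⁴.
Transfer each piece to the bottom edge using Ī + A·d² with d = y − 0:
  bottom flange: d = 0.8 cm → contributes +17.749 cm⁴
  web: d = 15.1 cm → contributes +10 915 cm⁴
  top flange: d = 29.4 cm → contributes +17 983 cm⁴
Total I = 28 916 cm⁴.

I_base ≈ 2.89 × 10⁴ cm⁴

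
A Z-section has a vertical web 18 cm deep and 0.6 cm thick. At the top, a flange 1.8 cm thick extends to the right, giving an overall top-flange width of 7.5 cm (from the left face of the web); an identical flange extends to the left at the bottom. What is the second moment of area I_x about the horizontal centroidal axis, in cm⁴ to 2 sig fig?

Split into non-overlapping primitives; take the origin at the lower-left of the bounding box.
Web: 0.6 × 18, A = 10.8 cm², y = 9 cm, Ī = 291.6 cm⁴.
Top flange (beyond web): 6.9 × 1.8, A = 12.42 cm², y = 17.1 cm, Ī = 3.353 cm⁴.
Bottom flange (beyond web): 6.9 × 1.8, A = 12.42 cm², y = 0.9 cm, Ī = 3.353 cm⁴.
Centroid: ȳ = ΣA·y / ΣA = 9 cm.
Transfer each piece to the horizontal centroidal axis using Ī + A·d² with d = y − 9:
  web: d = 0 cm → contributes +291.6 cm⁴
  top flange (beyond web): d = 8.1 cm → contributes +818.2 cm⁴
  bottom flange (beyond web): d = -8.1 cm → contributes +818.2 cm⁴
Total I = 1 928 cm⁴.

I_x ≈ 1900 cm⁴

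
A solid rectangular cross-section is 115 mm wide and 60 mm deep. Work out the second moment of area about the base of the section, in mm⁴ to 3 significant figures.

The section: 115 × 60, A = 6 900 mm², y = 30 mm, Ī = 2 070 000 mm⁴.
Transfer it to the base of the section using Ī + A·d² with d = y − 0:
  the section: d = 30 mm → contributes +8 280 000 mm⁴
Total I = 8 280 000 mm⁴.

I_base ≈ 8.28 × 10⁶ mm⁴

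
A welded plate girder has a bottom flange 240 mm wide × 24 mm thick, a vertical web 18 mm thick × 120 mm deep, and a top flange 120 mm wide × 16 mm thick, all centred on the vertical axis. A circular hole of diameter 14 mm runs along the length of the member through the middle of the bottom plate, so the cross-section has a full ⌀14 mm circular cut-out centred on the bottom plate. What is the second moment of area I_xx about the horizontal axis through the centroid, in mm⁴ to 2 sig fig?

I_xx ≈ 3.3 × 10⁷ mm⁴

Split into non-overlapping primitives; take the origin at the lower-left of the bounding box.
Bottom plate: 240 × 24, A = 5 760 mm², y = 12 mm, Ī = 276 480 mm⁴.
Web plate: 18 × 120, A = 2 160 mm², y = 84 mm, Ī = 2 592 000 mm⁴.
Top plate: 120 × 16, A = 1 920 mm², y = 152 mm, Ī = 40 960 mm⁴.
Hole (subtracted): ⌀14, A = 153.9 mm², y = 12 mm, Ī = 1 886 mm⁴.
Centroid: ȳ = ΣA·y / ΣA = 55.81 mm.
Transfer each piece to the horizontal axis through the centroid using Ī + A·d² with d = y − 55.81:
  bottom plate: d = -43.81 mm → contributes +11 330 367 mm⁴
  web plate: d = 28.19 mm → contributes +4 308 832 mm⁴
  top plate: d = 96.19 mm → contributes +17 806 797 mm⁴
  hole: d = -43.81 mm → contributes −297 305 mm⁴
Total I = 33 148 690 mm⁴.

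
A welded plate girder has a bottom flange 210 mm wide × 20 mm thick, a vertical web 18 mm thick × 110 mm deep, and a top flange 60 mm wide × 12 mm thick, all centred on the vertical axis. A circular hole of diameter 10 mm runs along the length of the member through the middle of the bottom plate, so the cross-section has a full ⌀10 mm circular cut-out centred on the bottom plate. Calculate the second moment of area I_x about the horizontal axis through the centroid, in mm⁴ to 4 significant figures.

Treat the section as a set of non-overlapping primitives; coordinates are from the bounding-box lower-left.
Bottom plate: 210 × 20, A = 4 200 mm², y = 10 mm, Ī = 140 000 mm⁴.
Web plate: 18 × 110, A = 1 980 mm², y = 75 mm, Ī = 1 996 500 mm⁴.
Top plate: 60 × 12, A = 720 mm², y = 136 mm, Ī = 8 640 mm⁴.
Hole (subtracted): ⌀10, A = 78.5398 mm², y = 10 mm, Ī = 490.874 mm⁴.
Centroid: ȳ = ΣA·y / ΣA = 42.1661 mm.
Transfer each piece to the horizontal axis through the centroid using Ī + A·d² with d = y − 42.1661:
  bottom plate: d = -32.1661 mm → contributes +4 485 573 mm⁴
  web plate: d = 32.8339 mm → contributes +4 131 064 mm⁴
  top plate: d = 93.8339 mm → contributes +6 348 092 mm⁴
  hole: d = -32.1661 mm → contributes −81752.9 mm⁴
Total I = 14 882 976 mm⁴.

I_x ≈ 1.488 × 10⁷ mm⁴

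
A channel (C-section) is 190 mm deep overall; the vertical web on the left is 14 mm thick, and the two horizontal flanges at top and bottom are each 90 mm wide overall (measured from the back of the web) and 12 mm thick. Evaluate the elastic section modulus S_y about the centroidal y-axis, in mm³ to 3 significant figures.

Decompose the section into non-overlapping parts with the origin at the bottom-left of its bounding rectangle.
Web: 14 × 190, A = 2 660 mm², x = 7 mm, Ī = 43 447 mm⁴.
Top flange (beyond web): 76 × 12, A = 912 mm², x = 52 mm, Ī = 438 976 mm⁴.
Bottom flange (beyond web): 76 × 12, A = 912 mm², x = 52 mm, Ī = 438 976 mm⁴.
Centroid: x̄ = ΣA·x / ΣA = 25.305 mm.
Transfer each piece to the centroidal y-axis using Ī + A·d² with d = x − 25.305:
  web: d = -18.305 mm → contributes +934 749 mm⁴
  top flange (beyond web): d = 26.695 mm → contributes +1 088 884 mm⁴
  bottom flange (beyond web): d = 26.695 mm → contributes +1 088 884 mm⁴
Total I = 3 112 517 mm⁴.
Extreme fibre distance c = 64.695 mm; S = I/c = 48 111 mm³.

S_y ≈ 4.81 × 10⁴ mm³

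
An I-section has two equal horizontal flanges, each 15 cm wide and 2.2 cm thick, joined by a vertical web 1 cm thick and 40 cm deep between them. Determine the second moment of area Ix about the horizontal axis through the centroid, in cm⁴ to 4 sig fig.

Decompose the section into non-overlapping parts with the origin at the bottom-left of its bounding rectangle.
Bottom flange: 15 × 2.2, A = 33 cm², y = 1.1 cm, Ī = 13.31 cm⁴.
Web: 1 × 40, A = 40 cm², y = 22.2 cm, Ī = 5333.33 cm⁴.
Top flange: 15 × 2.2, A = 33 cm², y = 43.3 cm, Ī = 13.31 cm⁴.
By symmetry the centroid is at mid-height, ȳ = 22.2 cm.
Transfer each piece to the horizontal axis through the centroid using Ī + A·d² with d = y − 22.2:
  bottom flange: d = -21.1 cm → contributes +14705.2 cm⁴
  web: d = 0 cm → contributes +5333.33 cm⁴
  top flange: d = 21.1 cm → contributes +14705.2 cm⁴
Total I = 34743.8 cm⁴.

Ix ≈ 3.474 × 10⁴ cm⁴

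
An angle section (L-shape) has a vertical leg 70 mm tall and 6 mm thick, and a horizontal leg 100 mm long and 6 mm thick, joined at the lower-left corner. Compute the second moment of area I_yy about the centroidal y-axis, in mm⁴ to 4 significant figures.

Treat the section as a set of non-overlapping primitives; coordinates are from the bounding-box lower-left.
Vertical leg: 6 × 70, A = 420 mm², x = 3 mm, Ī = 1 260 mm⁴.
Horizontal leg (remainder): 94 × 6, A = 564 mm², x = 53 mm, Ī = 415 292 mm⁴.
Centroid: x̄ = ΣA·x / ΣA = 31.6585 mm.
Transfer each piece to the centroidal y-axis using Ī + A·d² with d = x − 31.6585:
  vertical leg: d = -28.6585 mm → contributes +346 211 mm⁴
  horizontal leg (remainder): d = 21.3415 mm → contributes +672 170 mm⁴
Total I = 1 018 381 mm⁴.

I_yy ≈ 1.018 × 10⁶ mm⁴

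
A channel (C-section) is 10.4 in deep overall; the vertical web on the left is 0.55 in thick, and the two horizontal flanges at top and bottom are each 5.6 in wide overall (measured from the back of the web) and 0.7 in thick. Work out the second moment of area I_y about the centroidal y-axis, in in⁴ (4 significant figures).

Treat the section as a set of non-overlapping primitives; coordinates are from the bounding-box lower-left.
Web: 0.55 × 10.4, A = 5.72 in², x = 0.275 in, Ī = 0.144192 in⁴.
Top flange (beyond web): 5.05 × 0.7, A = 3.535 in², x = 3.075 in, Ī = 7.51261 in⁴.
Bottom flange (beyond web): 5.05 × 0.7, A = 3.535 in², x = 3.075 in, Ī = 7.51261 in⁴.
Centroid: x̄ = ΣA·x / ΣA = 1.82277 in.
Transfer each piece to the centroidal y-axis using Ī + A·d² with d = x − 1.82277:
  web: d = -1.54777 in → contributes +13.847 in⁴
  top flange (beyond web): d = 1.25223 in → contributes +13.0558 in⁴
  bottom flange (beyond web): d = 1.25223 in → contributes +13.0558 in⁴
Total I = 39.9585 in⁴.

I_y ≈ 39.96 in⁴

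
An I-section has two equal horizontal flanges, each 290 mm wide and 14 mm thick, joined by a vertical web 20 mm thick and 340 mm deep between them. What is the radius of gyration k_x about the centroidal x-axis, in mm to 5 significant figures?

Treat the section as a set of non-overlapping primitives; coordinates are from the bounding-box lower-left.
Bottom flange: 290 × 14, A = 4 060 mm², y = 7 mm, Ī = 66313.33 mm⁴.
Web: 20 × 340, A = 6 800 mm², y = 184 mm, Ī = 65 506 667 mm⁴.
Top flange: 290 × 14, A = 4 060 mm², y = 361 mm, Ī = 66313.33 mm⁴.
By symmetry the centroid is at mid-height, ȳ = 184 mm.
Transfer each piece to the centroidal x-axis using Ī + A·d² with d = y − 184:
  bottom flange: d = -177 mm → contributes +127 262 053 mm⁴
  web: d = 0 mm → contributes +65 506 667 mm⁴
  top flange: d = 177 mm → contributes +127 262 053 mm⁴
Total I = 320 030 773 mm⁴.
Radius of gyration: k = √(I/A) = √(320 030 773 / 14 920) = 146.4574 mm.

k_x ≈ 146.46 mm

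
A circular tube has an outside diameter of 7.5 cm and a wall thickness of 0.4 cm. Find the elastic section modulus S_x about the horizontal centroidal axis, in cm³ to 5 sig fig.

Treat the section as a set of non-overlapping primitives; coordinates are from the bounding-box lower-left.
Outer circle: ⌀7.5, A = 44.17865 cm², y = 3.75 cm, Ī = 155.3156 cm⁴.
Bore (subtracted): ⌀6.7, A = 35.25652 cm², y = 3.75 cm, Ī = 98.91658 cm⁴.
By symmetry the centroid is at mid-height, ȳ = 3.75 cm.
All pieces are centred on the horizontal centroidal axis, so I = ΣĪ (holes subtracted) = 56.39897 cm⁴.
Extreme fibre distance c = 3.75 cm; S = I/c = 15.03973 cm³.

S_x ≈ 15.040 cm³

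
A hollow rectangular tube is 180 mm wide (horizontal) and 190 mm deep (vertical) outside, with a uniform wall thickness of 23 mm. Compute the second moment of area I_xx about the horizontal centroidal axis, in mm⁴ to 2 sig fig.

Break the section into simple shapes (no overlaps), measuring from the bottom-left corner of the bounding box.
Outer rectangle: 180 × 190, A = 34 200 mm², y = 95 mm, Ī = 102 885 000 mm⁴.
Inner void (subtracted): 134 × 144, A = 19 296 mm², y = 95 mm, Ī = 33 343 488 mm⁴.
By symmetry the centroid is at mid-height, ȳ = 95 mm.
All pieces are centred on the horizontal centroidal axis, so I = ΣĪ (holes subtracted) = 69 541 512 mm⁴.

I_xx ≈ 7.0 × 10⁷ mm⁴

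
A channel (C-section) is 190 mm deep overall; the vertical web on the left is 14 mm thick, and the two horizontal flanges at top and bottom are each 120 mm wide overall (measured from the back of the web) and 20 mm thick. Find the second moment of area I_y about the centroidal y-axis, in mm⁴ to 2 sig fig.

Break the section into simple shapes (no overlaps), measuring from the bottom-left corner of the bounding box.
Web: 14 × 190, A = 2 660 mm², x = 7 mm, Ī = 43 447 mm⁴.
Top flange (beyond web): 106 × 20, A = 2 120 mm², x = 67 mm, Ī = 1 985 027 mm⁴.
Bottom flange (beyond web): 106 × 20, A = 2 120 mm², x = 67 mm, Ī = 1 985 027 mm⁴.
Centroid: x̄ = ΣA·x / ΣA = 43.87 mm.
Transfer each piece to the centroidal y-axis using Ī + A·d² with d = x − 43.87:
  web: d = -36.87 mm → contributes +3 659 357 mm⁴
  top flange (beyond web): d = 23.13 mm → contributes +3 119 263 mm⁴
  bottom flange (beyond web): d = 23.13 mm → contributes +3 119 263 mm⁴
Total I = 9 897 883 mm⁴.

I_y ≈ 9.9 × 10⁶ mm⁴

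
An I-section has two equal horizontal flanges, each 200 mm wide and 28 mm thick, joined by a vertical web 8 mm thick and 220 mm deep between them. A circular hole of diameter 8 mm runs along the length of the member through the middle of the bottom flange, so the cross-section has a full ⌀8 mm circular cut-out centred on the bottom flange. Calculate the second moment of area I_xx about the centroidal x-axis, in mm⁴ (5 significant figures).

Break the section into simple shapes (no overlaps), measuring from the bottom-left corner of the bounding box.
Bottom flange: 200 × 28, A = 5 600 mm², y = 14 mm, Ī = 365866.7 mm⁴.
Web: 8 × 220, A = 1 760 mm², y = 138 mm, Ī = 7 098 667 mm⁴.
Top flange: 200 × 28, A = 5 600 mm², y = 262 mm, Ī = 365866.7 mm⁴.
Hole (subtracted): ⌀8, A = 50.26548 mm², y = 14 mm, Ī = 201.0619 mm⁴.
Centroid: ȳ = ΣA·y / ΣA = 138.4828 mm.
Transfer each piece to the centroidal x-axis using Ī + A·d² with d = y − 138.4828:
  bottom flange: d = -124.4828 mm → contributes +87 143 295 mm⁴
  web: d = -0.4828077 mm → contributes +7 099 077 mm⁴
  top flange: d = 123.5172 mm → contributes +85 802 249 mm⁴
  hole: d = -124.4828 mm → contributes −779113.4 mm⁴
Total I = 179 265 508 mm⁴.

I_xx ≈ 1.7927 × 10⁸ mm⁴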